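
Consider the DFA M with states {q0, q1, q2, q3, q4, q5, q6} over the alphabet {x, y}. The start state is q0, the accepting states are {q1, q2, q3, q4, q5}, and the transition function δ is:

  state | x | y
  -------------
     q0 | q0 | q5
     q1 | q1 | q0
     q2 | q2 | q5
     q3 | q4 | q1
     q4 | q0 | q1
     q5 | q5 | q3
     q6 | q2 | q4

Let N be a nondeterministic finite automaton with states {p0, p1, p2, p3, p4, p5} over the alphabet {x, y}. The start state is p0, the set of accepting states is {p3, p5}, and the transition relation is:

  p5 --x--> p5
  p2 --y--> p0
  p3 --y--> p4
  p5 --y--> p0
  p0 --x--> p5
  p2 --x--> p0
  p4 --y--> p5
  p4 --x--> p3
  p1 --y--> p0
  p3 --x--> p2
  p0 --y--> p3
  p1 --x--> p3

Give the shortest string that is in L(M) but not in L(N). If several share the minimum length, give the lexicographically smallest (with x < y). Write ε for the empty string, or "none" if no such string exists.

The string xy is accepted by M but not by N.
No shorter string lies in the difference, and xy is the lexicographically first length-2 string in L(M) \ L(N).

xy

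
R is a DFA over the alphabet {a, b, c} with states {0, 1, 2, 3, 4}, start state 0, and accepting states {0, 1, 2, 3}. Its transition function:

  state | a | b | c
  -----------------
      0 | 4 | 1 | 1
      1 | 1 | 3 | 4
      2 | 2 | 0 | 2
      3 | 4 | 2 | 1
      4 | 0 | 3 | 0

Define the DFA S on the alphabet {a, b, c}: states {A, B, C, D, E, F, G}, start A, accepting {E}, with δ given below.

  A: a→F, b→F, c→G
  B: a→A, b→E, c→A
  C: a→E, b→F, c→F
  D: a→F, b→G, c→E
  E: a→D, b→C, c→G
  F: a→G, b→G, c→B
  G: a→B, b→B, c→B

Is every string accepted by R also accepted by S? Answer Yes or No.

The empty string ε is in L(R) but not in L(S).
So L(R) ⊄ L(S).

No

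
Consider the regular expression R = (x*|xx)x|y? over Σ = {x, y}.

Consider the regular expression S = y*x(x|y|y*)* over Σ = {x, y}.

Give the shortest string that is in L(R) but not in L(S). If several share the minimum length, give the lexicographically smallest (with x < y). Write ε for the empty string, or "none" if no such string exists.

The empty string ε is accepted by R but not by S.
Since ε is the unique shortest string, it is the required witness.

ε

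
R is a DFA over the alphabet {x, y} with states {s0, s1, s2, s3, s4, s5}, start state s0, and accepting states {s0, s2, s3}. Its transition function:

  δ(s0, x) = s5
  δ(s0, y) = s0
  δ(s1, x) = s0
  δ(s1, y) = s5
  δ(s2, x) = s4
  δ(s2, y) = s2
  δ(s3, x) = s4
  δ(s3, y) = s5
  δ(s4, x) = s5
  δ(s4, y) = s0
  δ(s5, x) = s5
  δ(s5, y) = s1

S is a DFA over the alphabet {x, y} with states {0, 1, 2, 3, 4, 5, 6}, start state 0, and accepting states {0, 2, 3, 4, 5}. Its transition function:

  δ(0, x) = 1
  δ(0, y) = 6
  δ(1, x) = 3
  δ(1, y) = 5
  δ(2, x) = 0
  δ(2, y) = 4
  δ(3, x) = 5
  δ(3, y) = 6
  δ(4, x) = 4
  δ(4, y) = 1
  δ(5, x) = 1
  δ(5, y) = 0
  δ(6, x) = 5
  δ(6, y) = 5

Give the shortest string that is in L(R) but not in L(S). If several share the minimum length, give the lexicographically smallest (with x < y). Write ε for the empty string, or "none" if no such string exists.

The string y is accepted by R but not by S.
No shorter string lies in the difference, and y is the lexicographically first length-1 string in L(R) \ L(S).

y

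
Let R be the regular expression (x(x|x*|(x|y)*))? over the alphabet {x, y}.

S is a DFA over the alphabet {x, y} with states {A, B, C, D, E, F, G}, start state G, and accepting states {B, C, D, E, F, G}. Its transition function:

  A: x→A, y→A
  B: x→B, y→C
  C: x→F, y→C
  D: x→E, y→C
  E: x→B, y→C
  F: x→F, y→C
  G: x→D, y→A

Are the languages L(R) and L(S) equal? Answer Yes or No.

Yes

Converting the expression R to a DFA (subset construction, then merging equivalent states) gives the minimal DFA with states {r0, r1, r2}, start state r0, accepting states {r0, r1} and transitions r0: x→r1, y→r2; r1: x→r1, y→r1; r2: x→r2, y→r2.
Exploring the product automaton R × S from the start pair (r0, G), following both machines on each input symbol, reaches 7 state pairs: (r0, G), (r1, D), (r2, A), (r1, E), (r1, C), (r1, B), (r1, F).
R accepts in {r0, r1} and S accepts in {B, C, D, E, F, G}. In every reachable pair the two components are either both accepting — (r0, G), (r1, D), (r1, E), (r1, C), (r1, B), (r1, F) — or both non-accepting, so no string is accepted by exactly one of the machines: L(R) \ L(S) and L(S) \ L(R) are both empty.
Hence every string is accepted by R iff it is accepted by S, and the two languages coincide.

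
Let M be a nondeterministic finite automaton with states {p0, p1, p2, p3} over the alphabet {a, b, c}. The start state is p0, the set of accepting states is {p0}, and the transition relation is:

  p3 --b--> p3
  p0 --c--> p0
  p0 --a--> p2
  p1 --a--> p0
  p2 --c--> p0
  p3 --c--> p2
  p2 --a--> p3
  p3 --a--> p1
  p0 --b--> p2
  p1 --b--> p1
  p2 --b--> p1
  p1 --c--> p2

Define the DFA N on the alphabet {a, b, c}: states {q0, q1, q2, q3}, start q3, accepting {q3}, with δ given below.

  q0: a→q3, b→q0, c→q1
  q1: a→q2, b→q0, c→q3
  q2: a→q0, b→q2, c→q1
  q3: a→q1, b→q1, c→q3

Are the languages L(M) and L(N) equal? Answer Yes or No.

Yes

Exploring the product automaton M × N from the start pair (p0, q3), following both machines on each input symbol, reaches 4 state pairs: (p0, q3), (p2, q1), (p3, q2), (p1, q0).
M accepts in {p0} and N accepts in {q3}. In every reachable pair the two components are either both accepting — (p0, q3) — or both non-accepting, so no string is accepted by exactly one of the machines: L(M) \ L(N) and L(N) \ L(M) are both empty.
Hence every string is accepted by M iff it is accepted by N, and the two languages coincide.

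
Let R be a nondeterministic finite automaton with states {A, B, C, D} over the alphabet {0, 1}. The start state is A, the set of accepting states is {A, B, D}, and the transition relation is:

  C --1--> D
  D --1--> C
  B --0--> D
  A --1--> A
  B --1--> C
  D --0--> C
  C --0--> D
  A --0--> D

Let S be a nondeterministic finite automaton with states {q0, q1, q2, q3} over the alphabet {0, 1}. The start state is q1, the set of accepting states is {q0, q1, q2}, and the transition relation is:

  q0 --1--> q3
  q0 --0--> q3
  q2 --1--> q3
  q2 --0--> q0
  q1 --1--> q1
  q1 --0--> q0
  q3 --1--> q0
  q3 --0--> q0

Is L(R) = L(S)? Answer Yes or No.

Exploring the product automaton R × S from the start pair (A, q1), following both machines on each input symbol, reaches 3 state pairs: (A, q1), (D, q0), (C, q3).
R accepts in {A, B, D} and S accepts in {q0, q1, q2}. In every reachable pair the two components are either both accepting — (A, q1), (D, q0) — or both non-accepting, so no string is accepted by exactly one of the machines: L(R) \ L(S) and L(S) \ L(R) are both empty.
Hence every string is accepted by R iff it is accepted by S, and the two languages coincide.

Yes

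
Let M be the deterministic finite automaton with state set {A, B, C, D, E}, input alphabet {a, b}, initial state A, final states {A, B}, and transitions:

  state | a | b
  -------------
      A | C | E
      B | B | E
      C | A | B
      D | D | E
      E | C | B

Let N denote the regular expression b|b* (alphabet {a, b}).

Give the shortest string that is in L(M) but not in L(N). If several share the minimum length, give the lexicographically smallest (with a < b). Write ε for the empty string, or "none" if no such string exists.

aa

The string aa is accepted by M but not by N.
No shorter string lies in the difference, and aa is the lexicographically first length-2 string in L(M) \ L(N).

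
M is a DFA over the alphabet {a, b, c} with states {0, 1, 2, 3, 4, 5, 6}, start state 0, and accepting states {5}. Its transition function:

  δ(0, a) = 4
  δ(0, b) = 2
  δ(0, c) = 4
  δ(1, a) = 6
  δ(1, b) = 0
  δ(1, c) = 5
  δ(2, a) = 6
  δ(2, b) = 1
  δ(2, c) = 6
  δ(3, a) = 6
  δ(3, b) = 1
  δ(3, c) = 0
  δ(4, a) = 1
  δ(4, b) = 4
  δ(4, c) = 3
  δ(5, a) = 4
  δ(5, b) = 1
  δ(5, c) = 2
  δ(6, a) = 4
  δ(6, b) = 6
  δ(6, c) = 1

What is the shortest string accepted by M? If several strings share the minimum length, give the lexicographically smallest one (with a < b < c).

A breadth-first search from 0 reaches an accepting state first via the path 0 → 4 → 1 → 5 on input aac.
No string of length < 3 is accepted (BFS exhausts all shorter strings without reaching an accepting state), and aac is the lexicographically least accepting string of length 3.

aac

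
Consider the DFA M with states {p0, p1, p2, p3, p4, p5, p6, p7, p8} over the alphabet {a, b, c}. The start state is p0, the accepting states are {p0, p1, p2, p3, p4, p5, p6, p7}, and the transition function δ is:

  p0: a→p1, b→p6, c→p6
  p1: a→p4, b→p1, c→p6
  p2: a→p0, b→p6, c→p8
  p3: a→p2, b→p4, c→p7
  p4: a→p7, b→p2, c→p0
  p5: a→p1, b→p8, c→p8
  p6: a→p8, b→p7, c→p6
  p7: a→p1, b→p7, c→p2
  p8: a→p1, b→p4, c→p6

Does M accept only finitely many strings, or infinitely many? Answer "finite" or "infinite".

State p1 is reachable from the start and can reach an accepting state, and it lies on the cycle p1 → p1.
Traversing that cycle any number of times yields accepted strings of unbounded length, so the language is infinite.

infinite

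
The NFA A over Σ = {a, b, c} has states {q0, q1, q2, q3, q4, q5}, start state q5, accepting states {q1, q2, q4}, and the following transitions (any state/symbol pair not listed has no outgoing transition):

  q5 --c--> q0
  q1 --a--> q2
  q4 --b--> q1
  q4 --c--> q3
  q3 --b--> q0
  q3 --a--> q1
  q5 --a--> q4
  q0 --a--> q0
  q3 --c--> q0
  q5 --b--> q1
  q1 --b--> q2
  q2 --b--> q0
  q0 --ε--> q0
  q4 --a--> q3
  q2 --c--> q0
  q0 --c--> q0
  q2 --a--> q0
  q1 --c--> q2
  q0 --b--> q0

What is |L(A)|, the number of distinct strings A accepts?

17

The useful subgraph on states {q1, q2, q3, q4, q5} is acyclic, so L(A) is finite; the longest accepting path visits 5 useful states, giving maximum string length 4.
Counting accepting paths from q5 by length: 2 of length 1, 4 of length 2, 5 of length 3, 6 of length 4. Total 17.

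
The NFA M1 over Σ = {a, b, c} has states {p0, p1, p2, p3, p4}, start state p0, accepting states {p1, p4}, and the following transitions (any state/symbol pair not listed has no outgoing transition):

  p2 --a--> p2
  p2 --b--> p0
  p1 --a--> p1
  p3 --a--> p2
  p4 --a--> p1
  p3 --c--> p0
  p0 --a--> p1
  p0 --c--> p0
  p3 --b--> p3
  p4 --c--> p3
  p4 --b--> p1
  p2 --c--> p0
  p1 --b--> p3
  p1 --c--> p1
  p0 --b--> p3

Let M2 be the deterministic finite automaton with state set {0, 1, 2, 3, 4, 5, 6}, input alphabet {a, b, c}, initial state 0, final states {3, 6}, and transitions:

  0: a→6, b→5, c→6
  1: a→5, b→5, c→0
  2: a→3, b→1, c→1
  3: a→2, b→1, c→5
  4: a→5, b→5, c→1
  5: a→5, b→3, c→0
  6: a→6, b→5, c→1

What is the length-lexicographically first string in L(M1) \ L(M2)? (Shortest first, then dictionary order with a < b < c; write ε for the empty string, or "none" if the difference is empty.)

The string ac is accepted by M1 but not by M2.
No shorter string lies in the difference, and ac is the lexicographically first length-2 string in L(M1) \ L(M2).

ac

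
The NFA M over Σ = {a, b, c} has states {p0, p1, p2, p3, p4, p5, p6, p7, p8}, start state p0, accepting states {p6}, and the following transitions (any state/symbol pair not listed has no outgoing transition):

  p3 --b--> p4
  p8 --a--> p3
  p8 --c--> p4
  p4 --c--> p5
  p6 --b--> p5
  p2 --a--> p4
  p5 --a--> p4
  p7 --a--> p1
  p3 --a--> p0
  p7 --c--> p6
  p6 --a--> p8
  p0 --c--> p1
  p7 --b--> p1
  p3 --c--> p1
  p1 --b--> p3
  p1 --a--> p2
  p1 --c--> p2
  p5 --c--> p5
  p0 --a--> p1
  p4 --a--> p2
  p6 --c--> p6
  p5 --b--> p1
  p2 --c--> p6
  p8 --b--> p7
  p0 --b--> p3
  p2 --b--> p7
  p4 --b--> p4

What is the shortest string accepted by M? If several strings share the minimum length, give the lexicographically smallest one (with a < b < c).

aac

A breadth-first search from p0 reaches an accepting state first via the path p0 → p1 → p2 → p6 on input aac.
No string of length < 3 is accepted (BFS exhausts all shorter strings without reaching an accepting state), and aac is the lexicographically least accepting string of length 3.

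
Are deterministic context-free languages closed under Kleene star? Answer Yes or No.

L = {c aⁿbⁿ : n≥0} ∪ {cc aⁿb²ⁿ : n≥0} is a DCFL (the number of leading c's fixes which ratio the DPDA checks), but L* is not. Every word of L starts with c, so in a factorisation of the string cc aⁱbʲ (i≥1) into words of L each factor begins at one of the two c's: either the whole string is a single word of L (forcing j = 2i), or it splits as c · (c aⁱbʲ) with c ∈ L (take n = 0) and c aⁱbʲ ∈ L (forcing j = i). Thus L* ∩ cca⁺b* = {cc aⁿbⁿ : n≥1} ∪ {cc aⁿb²ⁿ : n≥1}. A DPDA for L* would give one for this intersection with a regular set, and, started from its configuration after reading cc, one for {aⁿbⁿ : n≥1} ∪ {aⁿb²ⁿ : n≥1}, which no deterministic PDA accepts (a DPDA for it would have a single run on aⁿb²ⁿ, accepting after the prefix aⁿbⁿ and accepting again after n more b's; an ordinary PDA that simulates it on a's and b's and, at any moment when it is accepting, may switch to reading only a fresh letter d while feeding each d to the simulation as a b, would accept aⁱbʲdᵏ (k≥1) exactly when both aⁱbʲ and aⁱbʲ⁺ᵏ are in the language, i.e. its language intersected with the regular set a*b*d⁺ would be exactly {aⁿbⁿdⁿ : n≥1} — impossible, since context-free languages are closed under intersection with regular sets and {aⁿbⁿdⁿ} is not context-free). So L* is not a DCFL.

No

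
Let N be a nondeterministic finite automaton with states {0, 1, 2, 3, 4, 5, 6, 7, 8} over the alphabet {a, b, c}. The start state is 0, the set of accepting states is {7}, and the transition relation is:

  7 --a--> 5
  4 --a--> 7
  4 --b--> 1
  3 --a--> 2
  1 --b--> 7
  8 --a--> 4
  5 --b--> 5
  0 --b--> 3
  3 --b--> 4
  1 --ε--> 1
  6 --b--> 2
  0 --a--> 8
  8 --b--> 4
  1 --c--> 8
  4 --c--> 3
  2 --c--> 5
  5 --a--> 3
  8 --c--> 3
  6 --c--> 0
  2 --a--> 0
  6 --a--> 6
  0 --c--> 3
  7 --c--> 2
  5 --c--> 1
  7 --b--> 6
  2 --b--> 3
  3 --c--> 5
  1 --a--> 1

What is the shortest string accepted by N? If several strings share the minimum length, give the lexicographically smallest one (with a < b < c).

aaa

A breadth-first search from 0 reaches an accepting state first via the path 0 → 8 → 4 → 7 on input aaa.
No string of length < 3 is accepted (BFS exhausts all shorter strings without reaching an accepting state), and aaa is the lexicographically least accepting string of length 3.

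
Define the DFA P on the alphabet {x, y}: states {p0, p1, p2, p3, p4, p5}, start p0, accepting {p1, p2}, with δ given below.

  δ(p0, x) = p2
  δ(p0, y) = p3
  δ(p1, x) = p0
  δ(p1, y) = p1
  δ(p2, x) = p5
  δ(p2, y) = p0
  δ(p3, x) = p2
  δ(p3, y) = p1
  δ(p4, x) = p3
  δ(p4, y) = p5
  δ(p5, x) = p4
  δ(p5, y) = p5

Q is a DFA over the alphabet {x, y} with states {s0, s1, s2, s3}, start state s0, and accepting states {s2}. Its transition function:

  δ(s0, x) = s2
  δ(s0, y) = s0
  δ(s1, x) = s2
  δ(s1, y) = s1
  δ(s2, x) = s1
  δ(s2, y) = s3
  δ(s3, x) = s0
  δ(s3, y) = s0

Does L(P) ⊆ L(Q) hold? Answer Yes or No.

The string yy is in L(P) but not in L(Q).
So L(P) ⊄ L(Q).

No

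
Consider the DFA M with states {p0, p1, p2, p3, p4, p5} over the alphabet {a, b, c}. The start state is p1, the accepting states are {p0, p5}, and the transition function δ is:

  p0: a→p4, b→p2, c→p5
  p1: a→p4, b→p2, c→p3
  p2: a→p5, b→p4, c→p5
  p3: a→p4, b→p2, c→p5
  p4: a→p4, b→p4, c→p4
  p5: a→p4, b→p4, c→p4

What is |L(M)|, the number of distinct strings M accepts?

The useful subgraph on states {p1, p2, p3, p5} is acyclic, so L(M) is finite; the longest accepting path visits 4 useful states, giving maximum string length 3.
Counting accepting paths from p1 by length: 3 of length 2, 2 of length 3. Total 5.

5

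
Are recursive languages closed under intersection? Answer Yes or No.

Run both deciders on the input and accept iff both accept; the combined machine always halts.
So the recursive languages are closed under intersection.

Yes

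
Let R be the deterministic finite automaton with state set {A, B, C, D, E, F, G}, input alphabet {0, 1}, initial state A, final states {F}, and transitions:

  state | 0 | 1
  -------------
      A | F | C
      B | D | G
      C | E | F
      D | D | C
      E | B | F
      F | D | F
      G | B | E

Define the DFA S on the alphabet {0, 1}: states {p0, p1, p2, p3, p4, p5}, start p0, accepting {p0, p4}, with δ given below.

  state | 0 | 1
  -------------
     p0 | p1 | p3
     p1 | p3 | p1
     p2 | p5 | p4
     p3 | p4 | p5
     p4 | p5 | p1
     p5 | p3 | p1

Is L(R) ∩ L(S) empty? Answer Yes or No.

Yes

Exploring the product automaton R × S from the start pair (A, p0), following both machines on each input symbol, reaches 17 state pairs: (A, p0), (F, p1), (C, p3), (D, p3), (E, p4), (F, p5), (D, p4), (C, p5), (B, p5), (D, p5), (C, p1), (E, p3), (G, p1), (B, p4), (B, p3), (E, p1), (G, p5).
R accepts in {F} and S accepts in {p0, p4}; no reachable pair has both components accepting, so no string drives both machines to acceptance simultaneously and L(R) ∩ L(S) = ∅.
So no string is accepted by both, and the intersection is empty.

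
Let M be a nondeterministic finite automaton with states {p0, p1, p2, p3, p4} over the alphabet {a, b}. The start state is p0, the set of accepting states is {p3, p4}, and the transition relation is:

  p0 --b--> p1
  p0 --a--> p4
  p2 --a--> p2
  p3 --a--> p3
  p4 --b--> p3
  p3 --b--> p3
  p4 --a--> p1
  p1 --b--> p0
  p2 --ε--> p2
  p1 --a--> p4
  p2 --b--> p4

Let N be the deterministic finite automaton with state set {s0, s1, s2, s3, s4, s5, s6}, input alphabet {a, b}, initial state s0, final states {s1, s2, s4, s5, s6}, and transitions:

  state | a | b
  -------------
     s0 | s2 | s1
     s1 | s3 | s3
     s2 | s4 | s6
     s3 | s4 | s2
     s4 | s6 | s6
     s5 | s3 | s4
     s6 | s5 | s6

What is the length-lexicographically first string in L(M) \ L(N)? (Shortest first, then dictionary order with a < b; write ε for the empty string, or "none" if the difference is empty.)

ba

The string ba is accepted by M but not by N.
No shorter string lies in the difference, and ba is the lexicographically first length-2 string in L(M) \ L(N).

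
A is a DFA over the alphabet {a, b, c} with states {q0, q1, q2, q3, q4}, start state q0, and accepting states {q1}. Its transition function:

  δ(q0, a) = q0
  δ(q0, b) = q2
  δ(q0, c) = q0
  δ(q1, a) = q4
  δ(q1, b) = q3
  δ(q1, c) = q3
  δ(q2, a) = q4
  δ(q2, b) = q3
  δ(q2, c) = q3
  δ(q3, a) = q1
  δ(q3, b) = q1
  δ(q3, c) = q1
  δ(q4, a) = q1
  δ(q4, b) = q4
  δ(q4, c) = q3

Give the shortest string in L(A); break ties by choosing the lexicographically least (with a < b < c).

A breadth-first search from q0 reaches an accepting state first via the path q0 → q2 → q4 → q1 on input baa.
No string of length < 3 is accepted (BFS exhausts all shorter strings without reaching an accepting state), and baa is the lexicographically least accepting string of length 3.

baa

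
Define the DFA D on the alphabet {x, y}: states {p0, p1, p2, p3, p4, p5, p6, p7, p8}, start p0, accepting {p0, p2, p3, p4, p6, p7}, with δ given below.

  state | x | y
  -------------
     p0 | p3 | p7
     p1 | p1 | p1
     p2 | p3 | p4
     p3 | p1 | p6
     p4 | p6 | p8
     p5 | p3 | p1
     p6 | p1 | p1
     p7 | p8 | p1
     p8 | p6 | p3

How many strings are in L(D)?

The useful subgraph on states {p0, p3, p6, p7, p8} is acyclic, so L(D) is finite; the longest accepting path visits 5 useful states, giving maximum string length 4.
Counting accepting paths from p0 by length: 1 of length 0, 2 of length 1, 1 of length 2, 2 of length 3, 1 of length 4. Total 7.

7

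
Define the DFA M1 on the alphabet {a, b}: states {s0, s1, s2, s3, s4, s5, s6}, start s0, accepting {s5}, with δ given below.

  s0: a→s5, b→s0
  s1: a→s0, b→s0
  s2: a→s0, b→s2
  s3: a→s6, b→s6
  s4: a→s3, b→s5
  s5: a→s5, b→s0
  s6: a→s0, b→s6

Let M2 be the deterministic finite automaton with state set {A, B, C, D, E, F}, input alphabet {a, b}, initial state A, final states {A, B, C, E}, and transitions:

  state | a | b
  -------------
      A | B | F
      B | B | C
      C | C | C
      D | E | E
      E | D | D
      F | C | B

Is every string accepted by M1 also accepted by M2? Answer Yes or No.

Exploring the product automaton M1 × M2 from the start pair (s0, A), following both machines on each input symbol, reaches 6 state pairs: (s0, A), (s5, B), (s0, F), (s0, C), (s5, C), (s0, B).
M1 accepts in {s5} and M2 accepts in {A, B, C, E}. The reachable pairs whose M1-component is accepting are (s5, B), (s5, C); in each of them the M2-component is accepting too, so the product for L(M1) \ L(M2) (M1-component accepting, M2-component rejecting) has no reachable accepting pair and the difference is empty.
Hence every string in L(M1) is also in L(M2).

Yes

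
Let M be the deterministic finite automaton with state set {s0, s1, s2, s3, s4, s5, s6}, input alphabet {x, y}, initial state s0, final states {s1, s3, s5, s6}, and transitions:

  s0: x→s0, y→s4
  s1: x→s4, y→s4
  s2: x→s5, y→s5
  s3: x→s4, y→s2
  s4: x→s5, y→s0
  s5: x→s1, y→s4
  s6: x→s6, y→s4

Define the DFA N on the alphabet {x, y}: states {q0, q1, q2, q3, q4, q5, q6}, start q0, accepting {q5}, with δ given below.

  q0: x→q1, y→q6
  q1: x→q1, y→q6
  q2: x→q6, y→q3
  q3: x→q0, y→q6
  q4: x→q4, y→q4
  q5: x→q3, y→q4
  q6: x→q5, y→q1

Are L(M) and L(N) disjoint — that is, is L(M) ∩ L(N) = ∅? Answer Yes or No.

No

The string yx is accepted by both M and N.
Hence L(M) ∩ L(N) ≠ ∅.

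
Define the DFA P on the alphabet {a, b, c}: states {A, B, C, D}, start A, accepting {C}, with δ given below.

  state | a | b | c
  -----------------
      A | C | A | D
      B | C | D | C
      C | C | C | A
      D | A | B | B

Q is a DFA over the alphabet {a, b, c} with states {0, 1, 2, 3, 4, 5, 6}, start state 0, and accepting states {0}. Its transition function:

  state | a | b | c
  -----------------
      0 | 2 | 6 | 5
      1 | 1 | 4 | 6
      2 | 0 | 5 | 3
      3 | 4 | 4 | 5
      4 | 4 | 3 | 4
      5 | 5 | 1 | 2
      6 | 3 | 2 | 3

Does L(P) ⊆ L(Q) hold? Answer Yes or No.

The string a is in L(P) but not in L(Q).
So L(P) ⊄ L(Q).

No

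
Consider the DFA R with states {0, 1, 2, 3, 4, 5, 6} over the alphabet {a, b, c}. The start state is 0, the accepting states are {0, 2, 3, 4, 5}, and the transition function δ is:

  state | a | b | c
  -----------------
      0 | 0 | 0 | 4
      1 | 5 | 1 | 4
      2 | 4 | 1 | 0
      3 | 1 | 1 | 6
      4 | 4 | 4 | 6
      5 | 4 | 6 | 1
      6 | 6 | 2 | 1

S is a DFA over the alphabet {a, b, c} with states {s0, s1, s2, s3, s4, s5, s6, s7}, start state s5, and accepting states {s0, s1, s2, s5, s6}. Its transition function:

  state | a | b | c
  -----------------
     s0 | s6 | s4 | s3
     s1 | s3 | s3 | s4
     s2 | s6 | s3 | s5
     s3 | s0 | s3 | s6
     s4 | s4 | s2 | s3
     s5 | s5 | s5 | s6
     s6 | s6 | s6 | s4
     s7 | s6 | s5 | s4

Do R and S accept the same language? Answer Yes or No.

Yes

Exploring the product automaton R × S from the start pair (0, s5), following both machines on each input symbol, reaches 6 state pairs: (0, s5), (4, s6), (6, s4), (2, s2), (1, s3), (5, s0).
R accepts in {0, 2, 3, 4, 5} and S accepts in {s0, s1, s2, s5, s6}. In every reachable pair the two components are either both accepting — (0, s5), (4, s6), (2, s2), (5, s0) — or both non-accepting, so no string is accepted by exactly one of the machines: L(R) \ L(S) and L(S) \ L(R) are both empty.
Hence every string is accepted by R iff it is accepted by S, and the two languages coincide.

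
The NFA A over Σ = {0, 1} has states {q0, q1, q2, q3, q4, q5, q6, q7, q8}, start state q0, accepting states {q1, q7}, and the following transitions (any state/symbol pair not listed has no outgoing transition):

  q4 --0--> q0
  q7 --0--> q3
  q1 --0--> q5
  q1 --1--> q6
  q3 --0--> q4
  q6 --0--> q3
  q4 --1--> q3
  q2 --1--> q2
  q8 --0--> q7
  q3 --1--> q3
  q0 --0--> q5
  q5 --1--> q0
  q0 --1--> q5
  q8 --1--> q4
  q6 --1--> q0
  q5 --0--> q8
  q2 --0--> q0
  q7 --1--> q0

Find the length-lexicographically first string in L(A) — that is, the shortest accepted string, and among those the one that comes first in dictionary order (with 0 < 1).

000

A breadth-first search from q0 reaches an accepting state first via the path q0 → q5 → q8 → q7 on input 000.
No string of length < 3 is accepted (BFS exhausts all shorter strings without reaching an accepting state), and 000 is the lexicographically least accepting string of length 3.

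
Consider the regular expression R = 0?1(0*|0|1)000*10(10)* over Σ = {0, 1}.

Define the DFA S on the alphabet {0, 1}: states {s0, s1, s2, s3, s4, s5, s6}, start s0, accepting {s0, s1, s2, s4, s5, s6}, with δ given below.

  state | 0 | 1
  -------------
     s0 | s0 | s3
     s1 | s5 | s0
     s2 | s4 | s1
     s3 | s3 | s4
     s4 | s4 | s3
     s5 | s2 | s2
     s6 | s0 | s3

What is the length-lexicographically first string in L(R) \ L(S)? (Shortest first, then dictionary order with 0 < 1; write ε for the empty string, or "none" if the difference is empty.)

110010

The string 110010 is accepted by R but not by S.
No shorter string lies in the difference, and 110010 is the lexicographically first length-6 string in L(R) \ L(S).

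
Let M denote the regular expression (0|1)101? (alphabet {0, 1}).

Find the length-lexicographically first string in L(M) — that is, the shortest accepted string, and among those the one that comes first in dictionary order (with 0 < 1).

010

By inspection of the expression, no string of length less than 3 matches, and 010 is the lexicographically first match of length 3.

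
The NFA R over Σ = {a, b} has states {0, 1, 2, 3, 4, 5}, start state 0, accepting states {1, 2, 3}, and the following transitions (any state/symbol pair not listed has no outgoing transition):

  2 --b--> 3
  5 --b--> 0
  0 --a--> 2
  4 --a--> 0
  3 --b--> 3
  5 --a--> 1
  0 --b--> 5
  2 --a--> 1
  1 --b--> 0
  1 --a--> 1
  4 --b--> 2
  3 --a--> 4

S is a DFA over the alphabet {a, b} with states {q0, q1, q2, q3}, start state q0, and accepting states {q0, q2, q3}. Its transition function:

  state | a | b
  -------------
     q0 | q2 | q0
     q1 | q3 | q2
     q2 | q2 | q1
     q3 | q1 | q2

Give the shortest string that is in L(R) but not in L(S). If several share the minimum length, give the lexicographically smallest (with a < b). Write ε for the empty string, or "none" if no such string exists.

The string ab is accepted by R but not by S.
No shorter string lies in the difference, and ab is the lexicographically first length-2 string in L(R) \ L(S).

ab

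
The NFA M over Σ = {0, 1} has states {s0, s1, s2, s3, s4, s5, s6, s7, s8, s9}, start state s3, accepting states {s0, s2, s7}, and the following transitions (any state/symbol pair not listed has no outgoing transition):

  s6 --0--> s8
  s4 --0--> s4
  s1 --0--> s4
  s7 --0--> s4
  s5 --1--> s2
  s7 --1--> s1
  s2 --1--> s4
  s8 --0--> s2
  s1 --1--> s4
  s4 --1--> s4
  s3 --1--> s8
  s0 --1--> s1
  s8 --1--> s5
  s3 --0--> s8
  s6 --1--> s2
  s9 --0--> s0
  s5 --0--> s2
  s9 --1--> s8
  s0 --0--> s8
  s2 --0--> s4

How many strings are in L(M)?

The useful subgraph on states {s2, s3, s5, s8} is acyclic, so L(M) is finite; the longest accepting path visits 4 useful states, giving maximum string length 3.
Counting accepting paths from s3 by length: 2 of length 2, 4 of length 3. Total 6.

6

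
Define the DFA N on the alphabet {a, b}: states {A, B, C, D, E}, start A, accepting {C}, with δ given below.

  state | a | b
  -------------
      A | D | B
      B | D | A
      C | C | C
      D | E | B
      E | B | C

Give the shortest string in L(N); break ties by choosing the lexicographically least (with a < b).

aab

A breadth-first search from A reaches an accepting state first via the path A → D → E → C on input aab.
No string of length < 3 is accepted (BFS exhausts all shorter strings without reaching an accepting state), and aab is the lexicographically least accepting string of length 3.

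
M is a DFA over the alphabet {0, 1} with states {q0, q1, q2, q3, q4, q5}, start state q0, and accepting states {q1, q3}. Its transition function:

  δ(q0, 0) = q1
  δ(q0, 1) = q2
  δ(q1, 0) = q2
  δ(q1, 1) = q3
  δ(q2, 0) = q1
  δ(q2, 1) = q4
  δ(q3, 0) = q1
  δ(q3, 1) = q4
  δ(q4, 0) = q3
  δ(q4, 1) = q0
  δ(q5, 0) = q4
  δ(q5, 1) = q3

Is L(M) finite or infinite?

infinite

State q1 is reachable from the start and can reach an accepting state, and it lies on the cycle q1 → q2 → q1.
Traversing that cycle any number of times yields accepted strings of unbounded length, so the language is infinite.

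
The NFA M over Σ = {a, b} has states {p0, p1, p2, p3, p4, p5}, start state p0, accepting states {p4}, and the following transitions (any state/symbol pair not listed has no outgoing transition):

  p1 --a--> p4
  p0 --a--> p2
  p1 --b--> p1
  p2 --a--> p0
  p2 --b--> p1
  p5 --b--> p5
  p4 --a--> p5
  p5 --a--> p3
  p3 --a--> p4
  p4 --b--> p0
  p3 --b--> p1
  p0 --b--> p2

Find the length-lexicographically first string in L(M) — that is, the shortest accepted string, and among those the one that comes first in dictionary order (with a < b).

A breadth-first search from p0 reaches an accepting state first via the path p0 → p2 → p1 → p4 on input aba.
No string of length < 3 is accepted (BFS exhausts all shorter strings without reaching an accepting state), and aba is the lexicographically least accepting string of length 3.

aba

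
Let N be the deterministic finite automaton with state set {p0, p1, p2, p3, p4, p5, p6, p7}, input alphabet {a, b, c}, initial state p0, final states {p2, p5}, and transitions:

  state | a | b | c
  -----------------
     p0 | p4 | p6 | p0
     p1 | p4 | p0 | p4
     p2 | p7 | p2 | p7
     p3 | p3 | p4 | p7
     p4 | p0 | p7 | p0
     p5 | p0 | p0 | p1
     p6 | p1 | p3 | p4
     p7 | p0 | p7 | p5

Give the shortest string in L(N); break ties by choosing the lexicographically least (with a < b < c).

A breadth-first search from p0 reaches an accepting state first via the path p0 → p4 → p7 → p5 on input abc.
No string of length < 3 is accepted (BFS exhausts all shorter strings without reaching an accepting state), and abc is the lexicographically least accepting string of length 3.

abc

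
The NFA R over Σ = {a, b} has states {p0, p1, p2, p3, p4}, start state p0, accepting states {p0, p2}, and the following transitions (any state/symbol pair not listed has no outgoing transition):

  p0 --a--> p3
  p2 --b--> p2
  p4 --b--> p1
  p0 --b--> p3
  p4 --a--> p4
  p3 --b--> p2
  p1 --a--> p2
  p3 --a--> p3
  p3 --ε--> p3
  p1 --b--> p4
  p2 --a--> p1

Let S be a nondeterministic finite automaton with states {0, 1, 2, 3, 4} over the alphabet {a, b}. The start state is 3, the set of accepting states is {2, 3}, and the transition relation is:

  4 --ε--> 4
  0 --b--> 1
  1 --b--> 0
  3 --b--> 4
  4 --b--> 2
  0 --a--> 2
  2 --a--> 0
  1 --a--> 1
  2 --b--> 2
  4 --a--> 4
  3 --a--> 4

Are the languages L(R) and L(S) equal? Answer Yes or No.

Yes

Exploring the product automaton R × S from the start pair (p0, 3), following both machines on each input symbol, reaches 5 state pairs: (p0, 3), (p3, 4), (p2, 2), (p1, 0), (p4, 1).
R accepts in {p0, p2} and S accepts in {2, 3}. In every reachable pair the two components are either both accepting — (p0, 3), (p2, 2) — or both non-accepting, so no string is accepted by exactly one of the machines: L(R) \ L(S) and L(S) \ L(R) are both empty.
Hence every string is accepted by R iff it is accepted by S, and the two languages coincide.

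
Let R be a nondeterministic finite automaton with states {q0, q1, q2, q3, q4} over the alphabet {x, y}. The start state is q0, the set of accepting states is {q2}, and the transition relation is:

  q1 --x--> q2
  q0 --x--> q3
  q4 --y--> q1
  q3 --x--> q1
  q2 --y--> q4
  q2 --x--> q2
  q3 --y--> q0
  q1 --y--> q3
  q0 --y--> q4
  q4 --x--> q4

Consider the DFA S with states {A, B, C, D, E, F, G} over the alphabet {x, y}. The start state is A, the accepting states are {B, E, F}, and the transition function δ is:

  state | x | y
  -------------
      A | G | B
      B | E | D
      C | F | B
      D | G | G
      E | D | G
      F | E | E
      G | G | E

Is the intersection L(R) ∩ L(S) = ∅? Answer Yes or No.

Yes

Exploring the product automaton R × S from the start pair (q0, A), following both machines on each input symbol, reaches 15 state pairs: (q0, A), (q3, G), (q4, B), (q1, G), (q0, E), (q4, E), (q1, D), (q2, G), (q3, E), (q3, D), (q4, G), (q4, D), (q0, G), (q1, E), (q2, D).
R accepts in {q2} and S accepts in {B, E, F}; no reachable pair has both components accepting, so no string drives both machines to acceptance simultaneously and L(R) ∩ L(S) = ∅.
So no string is accepted by both, and the intersection is empty.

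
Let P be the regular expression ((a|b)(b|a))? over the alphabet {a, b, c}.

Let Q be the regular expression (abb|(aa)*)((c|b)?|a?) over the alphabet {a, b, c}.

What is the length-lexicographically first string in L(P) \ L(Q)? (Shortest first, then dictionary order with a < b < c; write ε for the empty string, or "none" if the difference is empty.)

ab

The string ab is accepted by P but not by Q.
No shorter string lies in the difference, and ab is the lexicographically first length-2 string in L(P) \ L(Q).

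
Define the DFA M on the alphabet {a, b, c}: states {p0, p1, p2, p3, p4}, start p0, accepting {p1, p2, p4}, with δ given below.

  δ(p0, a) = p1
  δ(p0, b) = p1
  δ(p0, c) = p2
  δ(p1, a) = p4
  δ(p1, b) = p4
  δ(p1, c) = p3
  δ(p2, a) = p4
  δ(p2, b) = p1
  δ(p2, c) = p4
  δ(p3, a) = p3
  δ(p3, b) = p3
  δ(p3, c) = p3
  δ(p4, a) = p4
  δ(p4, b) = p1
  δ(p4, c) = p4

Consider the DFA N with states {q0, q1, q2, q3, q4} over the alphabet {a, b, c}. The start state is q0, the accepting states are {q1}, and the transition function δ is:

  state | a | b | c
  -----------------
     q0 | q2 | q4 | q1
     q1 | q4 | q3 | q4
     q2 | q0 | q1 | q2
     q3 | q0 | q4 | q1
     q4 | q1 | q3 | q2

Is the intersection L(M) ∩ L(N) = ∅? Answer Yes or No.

The string c is accepted by both M and N.
Hence L(M) ∩ L(N) ≠ ∅.

No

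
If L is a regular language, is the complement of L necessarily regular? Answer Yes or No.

Take a complete DFA for L and swap accepting and non-accepting states; the resulting DFA accepts exactly Σ* \ L.
So the regular languages are closed under complement.

Yes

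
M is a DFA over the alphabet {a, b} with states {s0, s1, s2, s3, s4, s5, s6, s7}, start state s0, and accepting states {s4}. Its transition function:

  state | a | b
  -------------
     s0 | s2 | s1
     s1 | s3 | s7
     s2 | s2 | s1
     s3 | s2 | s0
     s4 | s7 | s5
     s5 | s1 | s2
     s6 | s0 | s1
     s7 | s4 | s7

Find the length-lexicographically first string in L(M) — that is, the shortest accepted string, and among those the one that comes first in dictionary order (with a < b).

bba

A breadth-first search from s0 reaches an accepting state first via the path s0 → s1 → s7 → s4 on input bba.
No string of length < 3 is accepted (BFS exhausts all shorter strings without reaching an accepting state), and bba is the lexicographically least accepting string of length 3.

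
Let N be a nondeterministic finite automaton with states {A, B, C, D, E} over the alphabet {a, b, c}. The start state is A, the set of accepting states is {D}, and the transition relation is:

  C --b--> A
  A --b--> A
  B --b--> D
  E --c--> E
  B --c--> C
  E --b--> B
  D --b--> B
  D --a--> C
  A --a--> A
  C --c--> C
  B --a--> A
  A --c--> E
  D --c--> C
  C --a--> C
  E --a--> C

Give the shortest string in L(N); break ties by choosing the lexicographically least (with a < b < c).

A breadth-first search from A reaches an accepting state first via the path A → E → B → D on input cbb.
No string of length < 3 is accepted (BFS exhausts all shorter strings without reaching an accepting state), and cbb is the lexicographically least accepting string of length 3.

cbb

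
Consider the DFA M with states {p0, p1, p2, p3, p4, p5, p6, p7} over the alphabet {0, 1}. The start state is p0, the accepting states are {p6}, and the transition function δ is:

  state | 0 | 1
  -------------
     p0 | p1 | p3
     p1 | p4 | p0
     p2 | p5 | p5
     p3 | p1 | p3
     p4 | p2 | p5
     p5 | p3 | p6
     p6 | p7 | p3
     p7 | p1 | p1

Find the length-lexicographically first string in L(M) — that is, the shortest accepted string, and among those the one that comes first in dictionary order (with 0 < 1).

0011

A breadth-first search from p0 reaches an accepting state first via the path p0 → p1 → p4 → p5 → p6 on input 0011.
No string of length < 4 is accepted (BFS exhausts all shorter strings without reaching an accepting state), and 0011 is the lexicographically least accepting string of length 4.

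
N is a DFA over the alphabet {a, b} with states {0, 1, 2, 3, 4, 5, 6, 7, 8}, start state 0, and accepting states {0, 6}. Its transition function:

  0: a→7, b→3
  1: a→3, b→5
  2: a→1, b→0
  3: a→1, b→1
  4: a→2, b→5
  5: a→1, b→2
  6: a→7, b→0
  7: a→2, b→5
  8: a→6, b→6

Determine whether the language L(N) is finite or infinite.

infinite

State 3 is reachable from the start and can reach an accepting state, and it lies on the cycle 3 → 1 → 3.
Traversing that cycle any number of times yields accepted strings of unbounded length, so the language is infinite.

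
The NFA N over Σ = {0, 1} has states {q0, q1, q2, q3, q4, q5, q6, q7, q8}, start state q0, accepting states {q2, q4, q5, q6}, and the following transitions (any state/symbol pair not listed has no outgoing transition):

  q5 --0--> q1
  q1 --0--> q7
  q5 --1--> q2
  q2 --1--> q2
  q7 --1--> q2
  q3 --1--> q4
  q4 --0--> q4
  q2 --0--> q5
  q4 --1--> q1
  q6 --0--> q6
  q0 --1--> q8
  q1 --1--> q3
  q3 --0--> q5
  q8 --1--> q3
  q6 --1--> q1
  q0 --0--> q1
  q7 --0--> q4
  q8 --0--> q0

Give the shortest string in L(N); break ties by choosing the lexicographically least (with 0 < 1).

000

A breadth-first search from q0 reaches an accepting state first via the path q0 → q1 → q7 → q4 on input 000.
No string of length < 3 is accepted (BFS exhausts all shorter strings without reaching an accepting state), and 000 is the lexicographically least accepting string of length 3.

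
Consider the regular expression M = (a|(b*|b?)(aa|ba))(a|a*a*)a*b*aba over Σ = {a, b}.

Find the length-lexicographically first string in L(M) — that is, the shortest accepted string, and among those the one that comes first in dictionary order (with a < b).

aaba

By inspection of the expression, no string of length less than 4 matches, and aaba is the lexicographically first match of length 4.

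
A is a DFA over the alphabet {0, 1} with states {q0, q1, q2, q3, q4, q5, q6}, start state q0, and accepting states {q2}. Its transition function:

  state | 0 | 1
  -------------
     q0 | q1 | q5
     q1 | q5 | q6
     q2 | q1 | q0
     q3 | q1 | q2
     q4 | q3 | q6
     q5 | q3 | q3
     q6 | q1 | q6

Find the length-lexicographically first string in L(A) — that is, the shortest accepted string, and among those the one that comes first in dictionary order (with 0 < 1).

101

A breadth-first search from q0 reaches an accepting state first via the path q0 → q5 → q3 → q2 on input 101.
No string of length < 3 is accepted (BFS exhausts all shorter strings without reaching an accepting state), and 101 is the lexicographically least accepting string of length 3.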